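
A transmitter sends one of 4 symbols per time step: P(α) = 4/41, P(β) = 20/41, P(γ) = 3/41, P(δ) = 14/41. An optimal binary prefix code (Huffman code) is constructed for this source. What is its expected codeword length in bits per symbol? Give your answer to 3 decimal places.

Repeatedly combine the two least-probable nodes; the expected code length is the sum of the merged weights.
merge 3/41 + 4/41 → 7/41
merge 7/41 + 14/41 → 21/41
merge 20/41 + 21/41 → 1
L = 7/41 + 21/41 + 1 = 69/41 ≈ 1.683 bits/symbol.

1.683 bits/symbol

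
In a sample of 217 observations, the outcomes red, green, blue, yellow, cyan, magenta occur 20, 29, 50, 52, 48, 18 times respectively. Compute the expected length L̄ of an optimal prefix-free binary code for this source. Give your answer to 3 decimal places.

Probabilities are the counts divided by 217.
Repeatedly combine the two least-probable nodes; the expected code length is the sum of the merged weights.
merge 18/217 + 20/217 → 38/217
merge 29/217 + 38/217 → 67/217
merge 48/217 + 50/217 → 14/31
merge 52/217 + 67/217 → 17/31
merge 14/31 + 17/31 → 1
L = 38/217 + 67/217 + 14/31 + 17/31 + 1 = 77/31 ≈ 2.484 bits/symbol.

2.484 bits/symbol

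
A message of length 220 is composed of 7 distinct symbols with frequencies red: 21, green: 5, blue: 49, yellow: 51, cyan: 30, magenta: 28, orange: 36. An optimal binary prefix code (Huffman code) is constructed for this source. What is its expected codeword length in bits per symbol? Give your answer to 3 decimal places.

2.664 bits/symbol

Probabilities are the counts divided by 220.
Repeatedly combine the two least-probable nodes; the expected code length is the sum of the merged weights.
merge 1/44 + 21/220 → 13/110
merge 13/110 + 7/55 → 27/110
merge 3/22 + 9/55 → 3/10
merge 49/220 + 51/220 → 5/11
merge 27/110 + 3/10 → 6/11
merge 5/11 + 6/11 → 1
L = 13/110 + 27/110 + 3/10 + 5/11 + 6/11 + 1 = 293/110 ≈ 2.664 bits/symbol.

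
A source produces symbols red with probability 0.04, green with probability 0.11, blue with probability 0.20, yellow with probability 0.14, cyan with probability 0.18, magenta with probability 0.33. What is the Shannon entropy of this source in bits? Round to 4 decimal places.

H = −Σ pᵢ log₂ pᵢ.
−0.04·log₂(0.04) = 0.1858
−0.11·log₂(0.11) = 0.3503
−0.20·log₂(0.20) = 0.4644
−0.14·log₂(0.14) = 0.3971
−0.18·log₂(0.18) = 0.4453
−0.33·log₂(0.33) = 0.5278
Sum ≈ 2.3707 → 2.3707 bits.

2.3707 bits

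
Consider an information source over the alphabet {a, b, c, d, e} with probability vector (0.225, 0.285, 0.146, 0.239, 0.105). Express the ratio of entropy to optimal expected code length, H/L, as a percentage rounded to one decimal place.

Entropy H = −Σ p log₂ p ≈ 2.2405 bits.
Huffman merges: 21/200+73/500→251/1000; 9/40+239/1000→58/125; 251/1000+57/200→67/125; 58/125+67/125→1. L = 2251/1000 ≈ 2.2510.
Efficiency = H/L = 2.2405/2.2510 = 99.5%.

99.5%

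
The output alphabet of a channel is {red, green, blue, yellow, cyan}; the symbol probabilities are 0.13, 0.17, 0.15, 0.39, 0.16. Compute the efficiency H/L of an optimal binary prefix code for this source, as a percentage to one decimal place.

98.2%

Entropy H = −Σ p log₂ p ≈ 2.1806 bits.
Huffman merges: 13/100+3/20→7/25; 4/25+17/100→33/100; 7/25+33/100→61/100; 39/100+61/100→1. L = 111/50 ≈ 2.2200.
Efficiency = H/L = 2.1806/2.2200 = 98.2%.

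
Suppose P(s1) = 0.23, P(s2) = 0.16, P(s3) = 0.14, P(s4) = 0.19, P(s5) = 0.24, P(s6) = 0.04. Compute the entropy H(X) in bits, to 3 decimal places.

2.443 bits

H = −Σ pᵢ log₂ pᵢ.
−0.23·log₂(0.23) = 0.4877
−0.16·log₂(0.16) = 0.4230
−0.14·log₂(0.14) = 0.3971
−0.19·log₂(0.19) = 0.4552
−0.24·log₂(0.24) = 0.4941
−0.04·log₂(0.04) = 0.1858
Sum ≈ 2.4429 → 2.443 bits.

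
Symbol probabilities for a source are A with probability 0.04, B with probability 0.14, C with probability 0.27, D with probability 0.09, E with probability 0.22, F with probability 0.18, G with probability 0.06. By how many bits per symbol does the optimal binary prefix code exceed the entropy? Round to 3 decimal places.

0.035 bits

Entropy H = −Σ p log₂ p ≈ 2.5750 bits.
Huffman merges: 1/25+3/50→1/10; 9/100+1/10→19/100; 7/50+9/50→8/25; 19/100+11/50→41/100; 27/100+8/25→59/100; 41/100+59/100→1. L = 261/100 ≈ 2.6100.
L − H = 2.6100 − 2.5750 = 0.035 bits.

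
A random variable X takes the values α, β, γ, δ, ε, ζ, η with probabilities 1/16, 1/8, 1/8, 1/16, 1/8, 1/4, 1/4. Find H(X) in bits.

Each probability is a power of 1/2, so log₂(1/p) is an integer.
H = Σ p·log₂(1/p) = 1/16·4 + 1/8·3 + 1/8·3 + 1/16·4 + 1/8·3 + 1/4·2 + 1/4·2 = 2.625 bits.

2.625 bits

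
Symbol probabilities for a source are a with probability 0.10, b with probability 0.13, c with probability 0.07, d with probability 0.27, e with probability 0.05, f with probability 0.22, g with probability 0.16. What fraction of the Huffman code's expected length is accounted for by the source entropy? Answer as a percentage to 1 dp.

99.4%

Entropy H = −Σ p log₂ p ≈ 2.6131 bits.
Huffman merges: 1/20+7/100→3/25; 1/10+3/25→11/50; 13/100+4/25→29/100; 11/50+11/50→11/25; 27/100+29/100→14/25; 11/25+14/25→1. L = 263/100 ≈ 2.6300.
Efficiency = H/L = 2.6131/2.6300 = 99.4%.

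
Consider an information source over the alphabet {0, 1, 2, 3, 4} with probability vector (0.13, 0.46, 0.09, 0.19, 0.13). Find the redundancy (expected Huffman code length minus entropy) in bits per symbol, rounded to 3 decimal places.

Entropy H = −Σ p log₂ p ≈ 2.0485 bits.
Huffman merges: 9/100+13/100→11/50; 13/100+19/100→8/25; 11/50+8/25→27/50; 23/50+27/50→1. L = 52/25 ≈ 2.0800.
L − H = 2.0800 − 2.0485 = 0.031 bits.

0.031 bits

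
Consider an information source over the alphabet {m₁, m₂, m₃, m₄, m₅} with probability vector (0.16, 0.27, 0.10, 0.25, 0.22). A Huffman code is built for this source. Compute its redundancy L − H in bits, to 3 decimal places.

Entropy H = −Σ p log₂ p ≈ 2.2458 bits.
Huffman merges: 1/10+4/25→13/50; 11/50+1/4→47/100; 13/50+27/100→53/100; 47/100+53/100→1. L = 113/50 ≈ 2.2600.
L − H = 2.2600 − 2.2458 = 0.014 bits.

0.014 bits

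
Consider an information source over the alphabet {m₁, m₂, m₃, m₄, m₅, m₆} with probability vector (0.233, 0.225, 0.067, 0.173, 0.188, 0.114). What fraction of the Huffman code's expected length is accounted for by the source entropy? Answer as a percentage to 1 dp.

Entropy H = −Σ p log₂ p ≈ 2.4835 bits.
Huffman merges: 67/1000+57/500→181/1000; 173/1000+181/1000→177/500; 47/250+9/40→413/1000; 233/1000+177/500→587/1000; 413/1000+587/1000→1. L = 507/200 ≈ 2.5350.
Efficiency = H/L = 2.4835/2.5350 = 98.0%.

98.0%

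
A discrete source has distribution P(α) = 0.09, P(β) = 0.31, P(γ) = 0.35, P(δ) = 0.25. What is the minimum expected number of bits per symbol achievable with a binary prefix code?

Repeatedly combine the two least-probable nodes; the expected code length is the sum of the merged weights.
merge 9/100 + 1/4 → 17/50
merge 31/100 + 17/50 → 13/20
merge 7/20 + 13/20 → 1
L = 17/50 + 13/20 + 1 = 199/100 = 1.99 bits/symbol.

1.99 bits/symbol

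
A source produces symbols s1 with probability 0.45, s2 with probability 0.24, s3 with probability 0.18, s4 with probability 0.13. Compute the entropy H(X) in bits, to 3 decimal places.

1.840 bits

H = −Σ pᵢ log₂ pᵢ.
−0.45·log₂(0.45) = 0.5184
−0.24·log₂(0.24) = 0.4941
−0.18·log₂(0.18) = 0.4453
−0.13·log₂(0.13) = 0.3826
Sum ≈ 1.8405 → 1.840 bits.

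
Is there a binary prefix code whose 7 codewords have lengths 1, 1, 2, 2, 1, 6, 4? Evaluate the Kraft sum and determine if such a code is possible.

2.078125; no

With common denominator 2^6 = 64: Σ 2^(−ℓᵢ) = 32/64 + 32/64 + 16/64 + 16/64 + 32/64 + 1/64 + 4/64 = 133/64 = 2.078125.
Kraft's inequality requires Σ ≤ 1; here Σ = 2.078125 > 1, so no such prefix code exists.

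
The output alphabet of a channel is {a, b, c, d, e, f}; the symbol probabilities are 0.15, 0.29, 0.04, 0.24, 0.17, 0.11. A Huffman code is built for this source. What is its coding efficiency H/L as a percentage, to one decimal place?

97.7%

Entropy H = −Σ p log₂ p ≈ 2.3932 bits.
Huffman merges: 1/25+11/100→3/20; 3/20+3/20→3/10; 17/100+6/25→41/100; 29/100+3/10→59/100; 41/100+59/100→1. L = 49/20 ≈ 2.4500.
Efficiency = H/L = 2.3932/2.4500 = 97.7%.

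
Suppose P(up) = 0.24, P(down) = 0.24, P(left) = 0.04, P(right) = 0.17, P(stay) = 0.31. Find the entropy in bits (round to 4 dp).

H = −Σ pᵢ log₂ pᵢ.
−0.24·log₂(0.24) = 0.4941
−0.24·log₂(0.24) = 0.4941
−0.04·log₂(0.04) = 0.1858
−0.17·log₂(0.17) = 0.4346
−0.31·log₂(0.31) = 0.5238
Sum ≈ 2.1324 → 2.1324 bits.

2.1324 bits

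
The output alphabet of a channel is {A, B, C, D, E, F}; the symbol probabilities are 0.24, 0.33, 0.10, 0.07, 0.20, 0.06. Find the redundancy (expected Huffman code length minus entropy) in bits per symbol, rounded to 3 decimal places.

Entropy H = −Σ p log₂ p ≈ 2.3306 bits.
Huffman merges: 3/50+7/100→13/100; 1/10+13/100→23/100; 1/5+23/100→43/100; 6/25+33/100→57/100; 43/100+57/100→1. L = 59/25 ≈ 2.3600.
L − H = 2.3600 − 2.3306 = 0.029 bits.

0.029 bits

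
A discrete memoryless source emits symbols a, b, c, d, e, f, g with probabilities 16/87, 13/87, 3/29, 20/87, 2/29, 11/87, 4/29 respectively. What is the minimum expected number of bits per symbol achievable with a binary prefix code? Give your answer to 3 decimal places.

Repeatedly combine the two least-probable nodes; the expected code length is the sum of the merged weights.
merge 2/29 + 3/29 → 5/29
merge 11/87 + 4/29 → 23/87
merge 13/87 + 5/29 → 28/87
merge 16/87 + 20/87 → 12/29
merge 23/87 + 28/87 → 17/29
merge 12/29 + 17/29 → 1
L = 5/29 + 23/87 + 28/87 + 12/29 + 17/29 + 1 = 80/29 ≈ 2.759 bits/symbol.

2.759 bits/symbol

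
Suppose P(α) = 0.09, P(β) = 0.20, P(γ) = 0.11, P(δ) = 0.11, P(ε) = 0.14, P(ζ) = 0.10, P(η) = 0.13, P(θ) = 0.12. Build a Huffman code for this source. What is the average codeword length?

2.99 bits/symbol

Repeatedly combine the two least-probable nodes; the expected code length is the sum of the merged weights.
merge 9/100 + 1/10 → 19/100
merge 11/100 + 11/100 → 11/50
merge 3/25 + 13/100 → 1/4
merge 7/50 + 19/100 → 33/100
merge 1/5 + 11/50 → 21/50
merge 1/4 + 33/100 → 29/50
merge 21/50 + 29/50 → 1
L = 19/100 + 11/50 + 1/4 + 33/100 + 21/50 + 29/50 + 1 = 299/100 = 2.99 bits/symbol.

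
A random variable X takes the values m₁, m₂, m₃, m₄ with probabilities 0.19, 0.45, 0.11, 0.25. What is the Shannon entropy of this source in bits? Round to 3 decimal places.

1.824 bits

H = −Σ pᵢ log₂ pᵢ.
−0.19·log₂(0.19) = 0.4552
−0.45·log₂(0.45) = 0.5184
−0.11·log₂(0.11) = 0.3503
−0.25·log₂(0.25) = 0.5000
Sum ≈ 1.8239 → 1.824 bits.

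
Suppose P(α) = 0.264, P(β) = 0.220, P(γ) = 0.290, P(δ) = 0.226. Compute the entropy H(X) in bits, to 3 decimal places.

H = −Σ pᵢ log₂ pᵢ.
−0.264·log₂(0.264) = 0.5072
−0.220·log₂(0.220) = 0.4806
−0.290·log₂(0.290) = 0.5179
−0.226·log₂(0.226) = 0.4849
Sum ≈ 1.9906 → 1.991 bits.

1.991 bits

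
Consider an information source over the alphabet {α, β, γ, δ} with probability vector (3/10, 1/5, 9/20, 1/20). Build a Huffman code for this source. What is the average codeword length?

Repeatedly combine the two least-probable nodes; the expected code length is the sum of the merged weights.
merge 1/20 + 1/5 → 1/4
merge 1/4 + 3/10 → 11/20
merge 9/20 + 11/20 → 1
L = 1/4 + 11/20 + 1 = 9/5 = 1.8 bits/symbol.

1.8 bits/symbol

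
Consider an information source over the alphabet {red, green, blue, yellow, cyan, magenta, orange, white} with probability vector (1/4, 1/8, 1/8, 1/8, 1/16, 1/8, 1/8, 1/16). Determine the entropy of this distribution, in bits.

Each probability is a power of 1/2, so log₂(1/p) is an integer.
H = Σ p·log₂(1/p) = 1/4·2 + 1/8·3 + 1/8·3 + 1/8·3 + 1/16·4 + 1/8·3 + 1/8·3 + 1/16·4 = 2.875 bits.

2.875 bits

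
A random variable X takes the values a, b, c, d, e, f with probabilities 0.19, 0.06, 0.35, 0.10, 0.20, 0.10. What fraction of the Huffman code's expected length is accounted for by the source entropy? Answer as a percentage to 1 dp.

97.4%

Entropy H = −Σ p log₂ p ≈ 2.3576 bits.
Huffman merges: 3/50+1/10→4/25; 1/10+4/25→13/50; 19/100+1/5→39/100; 13/50+7/20→61/100; 39/100+61/100→1. L = 121/50 ≈ 2.4200.
Efficiency = H/L = 2.3576/2.4200 = 97.4%.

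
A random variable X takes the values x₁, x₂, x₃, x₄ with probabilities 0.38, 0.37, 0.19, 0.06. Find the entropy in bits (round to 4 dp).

1.7599 bits

H = −Σ pᵢ log₂ pᵢ.
−0.38·log₂(0.38) = 0.5305
−0.37·log₂(0.37) = 0.5307
−0.19·log₂(0.19) = 0.4552
−0.06·log₂(0.06) = 0.2435
Sum ≈ 1.7599 → 1.7599 bits.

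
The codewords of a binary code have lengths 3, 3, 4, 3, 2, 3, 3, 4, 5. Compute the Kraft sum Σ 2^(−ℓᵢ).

1.03125

With common denominator 2^5 = 32: Σ 2^(−ℓᵢ) = 4/32 + 4/32 + 2/32 + 4/32 + 8/32 + 4/32 + 4/32 + 2/32 + 1/32 = 33/32 = 1.03125.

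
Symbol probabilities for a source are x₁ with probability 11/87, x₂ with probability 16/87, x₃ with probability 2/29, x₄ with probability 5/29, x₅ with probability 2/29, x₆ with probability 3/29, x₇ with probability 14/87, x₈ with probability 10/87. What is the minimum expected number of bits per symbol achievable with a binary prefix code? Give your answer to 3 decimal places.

2.954 bits/symbol

Repeatedly combine the two least-probable nodes; the expected code length is the sum of the merged weights.
merge 2/29 + 2/29 → 4/29
merge 3/29 + 10/87 → 19/87
merge 11/87 + 4/29 → 23/87
merge 14/87 + 5/29 → 1/3
merge 16/87 + 19/87 → 35/87
merge 23/87 + 1/3 → 52/87
merge 35/87 + 52/87 → 1
L = 4/29 + 19/87 + 23/87 + 1/3 + 35/87 + 52/87 + 1 = 257/87 ≈ 2.954 bits/symbol.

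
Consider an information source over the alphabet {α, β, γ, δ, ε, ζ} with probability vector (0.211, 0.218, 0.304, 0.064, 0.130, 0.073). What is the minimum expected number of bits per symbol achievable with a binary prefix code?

2.404 bits/symbol

Repeatedly combine the two least-probable nodes; the expected code length is the sum of the merged weights.
merge 8/125 + 73/1000 → 137/1000
merge 13/100 + 137/1000 → 267/1000
merge 211/1000 + 109/500 → 429/1000
merge 267/1000 + 38/125 → 571/1000
merge 429/1000 + 571/1000 → 1
L = 137/1000 + 267/1000 + 429/1000 + 571/1000 + 1 = 601/250 = 2.404 bits/symbol.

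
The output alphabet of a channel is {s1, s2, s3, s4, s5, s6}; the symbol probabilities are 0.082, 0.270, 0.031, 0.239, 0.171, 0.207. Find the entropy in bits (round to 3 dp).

H = −Σ pᵢ log₂ pᵢ.
−0.082·log₂(0.082) = 0.2959
−0.270·log₂(0.270) = 0.5100
−0.031·log₂(0.031) = 0.1554
−0.239·log₂(0.239) = 0.4935
−0.171·log₂(0.171) = 0.4357
−0.207·log₂(0.207) = 0.4704
Sum ≈ 2.3608 → 2.361 bits.

2.361 bits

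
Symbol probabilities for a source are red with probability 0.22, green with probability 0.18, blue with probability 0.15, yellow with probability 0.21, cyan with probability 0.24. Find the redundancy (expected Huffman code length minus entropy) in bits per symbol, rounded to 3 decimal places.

Entropy H = −Σ p log₂ p ≈ 2.3034 bits.
Huffman merges: 3/20+9/50→33/100; 21/100+11/50→43/100; 6/25+33/100→57/100; 43/100+57/100→1. L = 233/100 ≈ 2.3300.
L − H = 2.3300 − 2.3034 = 0.027 bits.

0.027 bits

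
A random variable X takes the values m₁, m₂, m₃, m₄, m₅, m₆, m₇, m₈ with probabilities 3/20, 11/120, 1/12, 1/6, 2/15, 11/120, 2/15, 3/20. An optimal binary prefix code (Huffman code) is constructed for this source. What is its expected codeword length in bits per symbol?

Repeatedly combine the two least-probable nodes; the expected code length is the sum of the merged weights.
merge 1/12 + 11/120 → 7/40
merge 11/120 + 2/15 → 9/40
merge 2/15 + 3/20 → 17/60
merge 3/20 + 1/6 → 19/60
merge 7/40 + 9/40 → 2/5
merge 17/60 + 19/60 → 3/5
merge 2/5 + 3/5 → 1
L = 7/40 + 9/40 + 17/60 + 19/60 + 2/5 + 3/5 + 1 = 3 bits/symbol.

3 bits/symbol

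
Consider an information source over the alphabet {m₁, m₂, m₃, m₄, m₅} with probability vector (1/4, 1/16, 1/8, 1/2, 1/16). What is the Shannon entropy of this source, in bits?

1.875 bits

Each probability is a power of 1/2, so log₂(1/p) is an integer.
H = Σ p·log₂(1/p) = 1/4·2 + 1/16·4 + 1/8·3 + 1/2·1 + 1/16·4 = 1.875 bits.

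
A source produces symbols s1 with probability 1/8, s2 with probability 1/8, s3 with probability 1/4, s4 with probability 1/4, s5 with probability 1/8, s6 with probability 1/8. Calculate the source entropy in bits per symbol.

Each probability is a power of 1/2, so log₂(1/p) is an integer.
H = Σ p·log₂(1/p) = 1/8·3 + 1/8·3 + 1/4·2 + 1/4·2 + 1/8·3 + 1/8·3 = 2.5 bits.

2.5 bits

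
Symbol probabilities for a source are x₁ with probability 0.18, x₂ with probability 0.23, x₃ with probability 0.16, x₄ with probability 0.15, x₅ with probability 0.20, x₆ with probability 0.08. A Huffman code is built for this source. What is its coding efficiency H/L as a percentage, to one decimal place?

Entropy H = −Σ p log₂ p ≈ 2.5224 bits.
Huffman merges: 2/25+3/20→23/100; 4/25+9/50→17/50; 1/5+23/100→43/100; 23/100+17/50→57/100; 43/100+57/100→1. L = 257/100 ≈ 2.5700.
Efficiency = H/L = 2.5224/2.5700 = 98.1%.

98.1%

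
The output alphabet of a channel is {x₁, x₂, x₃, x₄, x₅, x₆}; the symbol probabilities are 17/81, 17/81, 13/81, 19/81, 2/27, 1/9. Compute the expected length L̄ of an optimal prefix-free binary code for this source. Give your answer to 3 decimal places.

Repeatedly combine the two least-probable nodes; the expected code length is the sum of the merged weights.
merge 2/27 + 1/9 → 5/27
merge 13/81 + 5/27 → 28/81
merge 17/81 + 17/81 → 34/81
merge 19/81 + 28/81 → 47/81
merge 34/81 + 47/81 → 1
L = 5/27 + 28/81 + 34/81 + 47/81 + 1 = 205/81 ≈ 2.531 bits/symbol.

2.531 bits/symbol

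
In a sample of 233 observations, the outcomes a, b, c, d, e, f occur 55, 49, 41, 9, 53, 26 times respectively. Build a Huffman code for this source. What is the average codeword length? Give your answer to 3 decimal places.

2.476 bits/symbol

Probabilities are the counts divided by 233.
Repeatedly combine the two least-probable nodes; the expected code length is the sum of the merged weights.
merge 9/233 + 26/233 → 35/233
merge 35/233 + 41/233 → 76/233
merge 49/233 + 53/233 → 102/233
merge 55/233 + 76/233 → 131/233
merge 102/233 + 131/233 → 1
L = 35/233 + 76/233 + 102/233 + 131/233 + 1 = 577/233 ≈ 2.476 bits/symbol.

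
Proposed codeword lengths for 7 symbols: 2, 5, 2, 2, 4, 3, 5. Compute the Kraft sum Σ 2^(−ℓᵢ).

1

With common denominator 2^5 = 32: Σ 2^(−ℓᵢ) = 8/32 + 1/32 + 8/32 + 8/32 + 2/32 + 4/32 + 1/32 = 32/32 = 1.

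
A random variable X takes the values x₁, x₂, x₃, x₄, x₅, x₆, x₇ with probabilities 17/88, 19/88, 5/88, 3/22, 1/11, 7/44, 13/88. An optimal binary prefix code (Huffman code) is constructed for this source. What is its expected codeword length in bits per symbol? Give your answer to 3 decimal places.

Repeatedly combine the two least-probable nodes; the expected code length is the sum of the merged weights.
merge 5/88 + 1/11 → 13/88
merge 3/22 + 13/88 → 25/88
merge 13/88 + 7/44 → 27/88
merge 17/88 + 19/88 → 9/22
merge 25/88 + 27/88 → 13/22
merge 9/22 + 13/22 → 1
L = 13/88 + 25/88 + 27/88 + 9/22 + 13/22 + 1 = 241/88 ≈ 2.739 bits/symbol.

2.739 bits/symbol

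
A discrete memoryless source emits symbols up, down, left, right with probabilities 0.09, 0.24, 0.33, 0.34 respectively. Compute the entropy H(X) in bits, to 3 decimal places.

H = −Σ pᵢ log₂ pᵢ.
−0.09·log₂(0.09) = 0.3127
−0.24·log₂(0.24) = 0.4941
−0.33·log₂(0.33) = 0.5278
−0.34·log₂(0.34) = 0.5292
Sum ≈ 1.8638 → 1.864 bits.

1.864 bits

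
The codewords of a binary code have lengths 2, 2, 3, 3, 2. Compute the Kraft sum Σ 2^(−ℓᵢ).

With common denominator 2^3 = 8: Σ 2^(−ℓᵢ) = 2/8 + 2/8 + 1/8 + 1/8 + 2/8 = 8/8 = 1.

1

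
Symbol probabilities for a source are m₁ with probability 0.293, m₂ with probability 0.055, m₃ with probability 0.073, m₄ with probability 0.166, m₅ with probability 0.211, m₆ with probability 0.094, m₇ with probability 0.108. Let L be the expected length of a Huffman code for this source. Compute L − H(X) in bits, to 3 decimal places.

0.028 bits

Entropy H = −Σ p log₂ p ≈ 2.5958 bits.
Huffman merges: 11/200+73/1000→16/125; 47/500+27/250→101/500; 16/125+83/500→147/500; 101/500+211/1000→413/1000; 293/1000+147/500→587/1000; 413/1000+587/1000→1. L = 328/125 ≈ 2.6240.
L − H = 2.6240 − 2.5958 = 0.028 bits.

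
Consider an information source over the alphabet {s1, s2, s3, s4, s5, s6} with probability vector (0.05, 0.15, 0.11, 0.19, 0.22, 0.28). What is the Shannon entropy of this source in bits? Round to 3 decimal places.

H = −Σ pᵢ log₂ pᵢ.
−0.05·log₂(0.05) = 0.2161
−0.15·log₂(0.15) = 0.4105
−0.11·log₂(0.11) = 0.3503
−0.19·log₂(0.19) = 0.4552
−0.22·log₂(0.22) = 0.4806
−0.28·log₂(0.28) = 0.5142
Sum ≈ 2.4269 → 2.427 bits.

2.427 bits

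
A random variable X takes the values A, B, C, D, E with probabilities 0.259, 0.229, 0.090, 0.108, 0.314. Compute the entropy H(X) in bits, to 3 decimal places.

2.176 bits

H = −Σ pᵢ log₂ pᵢ.
−0.259·log₂(0.259) = 0.5048
−0.229·log₂(0.229) = 0.4870
−0.090·log₂(0.090) = 0.3127
−0.108·log₂(0.108) = 0.3468
−0.314·log₂(0.314) = 0.5247
Sum ≈ 2.1759 → 2.176 bits.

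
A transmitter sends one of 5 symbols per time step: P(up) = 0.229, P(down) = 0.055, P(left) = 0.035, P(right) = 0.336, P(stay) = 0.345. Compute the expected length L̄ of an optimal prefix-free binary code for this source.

2.064 bits/symbol

Repeatedly combine the two least-probable nodes; the expected code length is the sum of the merged weights.
merge 7/200 + 11/200 → 9/100
merge 9/100 + 229/1000 → 319/1000
merge 319/1000 + 42/125 → 131/200
merge 69/200 + 131/200 → 1
L = 9/100 + 319/1000 + 131/200 + 1 = 258/125 = 2.064 bits/symbol.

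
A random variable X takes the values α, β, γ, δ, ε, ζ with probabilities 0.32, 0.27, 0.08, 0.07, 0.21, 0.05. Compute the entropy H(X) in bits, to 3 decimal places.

2.285 bits

H = −Σ pᵢ log₂ pᵢ.
−0.32·log₂(0.32) = 0.5260
−0.27·log₂(0.27) = 0.5100
−0.08·log₂(0.08) = 0.2915
−0.07·log₂(0.07) = 0.2686
−0.21·log₂(0.21) = 0.4728
−0.05·log₂(0.05) = 0.2161
Sum ≈ 2.2850 → 2.285 bits.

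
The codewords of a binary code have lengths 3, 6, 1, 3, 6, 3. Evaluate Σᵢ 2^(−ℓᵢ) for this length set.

With common denominator 2^6 = 64: Σ 2^(−ℓᵢ) = 8/64 + 1/64 + 32/64 + 8/64 + 1/64 + 8/64 = 58/64 = 0.90625.

0.90625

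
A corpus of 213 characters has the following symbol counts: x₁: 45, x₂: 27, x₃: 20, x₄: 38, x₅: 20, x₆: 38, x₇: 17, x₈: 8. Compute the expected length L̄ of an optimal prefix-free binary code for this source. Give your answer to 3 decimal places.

Probabilities are the counts divided by 213.
Repeatedly combine the two least-probable nodes; the expected code length is the sum of the merged weights.
merge 8/213 + 17/213 → 25/213
merge 20/213 + 20/213 → 40/213
merge 25/213 + 9/71 → 52/213
merge 38/213 + 38/213 → 76/213
merge 40/213 + 15/71 → 85/213
merge 52/213 + 76/213 → 128/213
merge 85/213 + 128/213 → 1
L = 25/213 + 40/213 + 52/213 + 76/213 + 85/213 + 128/213 + 1 = 619/213 ≈ 2.906 bits/symbol.

2.906 bits/symbol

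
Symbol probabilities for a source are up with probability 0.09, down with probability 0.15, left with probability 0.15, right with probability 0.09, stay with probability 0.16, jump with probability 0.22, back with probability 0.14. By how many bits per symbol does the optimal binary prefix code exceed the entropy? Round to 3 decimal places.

Entropy H = −Σ p log₂ p ≈ 2.7471 bits.
Huffman merges: 9/100+9/100→9/50; 7/50+3/20→29/100; 3/20+4/25→31/100; 9/50+11/50→2/5; 29/100+31/100→3/5; 2/5+3/5→1. L = 139/50 ≈ 2.7800.
L − H = 2.7800 − 2.7471 = 0.033 bits.

0.033 bits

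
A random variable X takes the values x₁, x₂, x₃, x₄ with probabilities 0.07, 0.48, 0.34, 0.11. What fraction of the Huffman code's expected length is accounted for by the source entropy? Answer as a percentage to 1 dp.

97.4%

Entropy H = −Σ p log₂ p ≈ 1.6563 bits.
Huffman merges: 7/100+11/100→9/50; 9/50+17/50→13/25; 12/25+13/25→1. L = 17/10 ≈ 1.7000.
Efficiency = H/L = 1.6563/1.7000 = 97.4%.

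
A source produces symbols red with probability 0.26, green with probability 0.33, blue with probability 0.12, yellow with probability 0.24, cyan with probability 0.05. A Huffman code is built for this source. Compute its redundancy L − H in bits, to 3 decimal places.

Entropy H = −Σ p log₂ p ≈ 2.1104 bits.
Huffman merges: 1/20+3/25→17/100; 17/100+6/25→41/100; 13/50+33/100→59/100; 41/100+59/100→1. L = 217/100 ≈ 2.1700.
L − H = 2.1700 − 2.1104 = 0.060 bits.

0.060 bits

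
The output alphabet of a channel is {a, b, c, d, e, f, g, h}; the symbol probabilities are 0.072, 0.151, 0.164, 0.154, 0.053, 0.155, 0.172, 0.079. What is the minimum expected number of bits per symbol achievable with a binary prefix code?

2.953 bits/symbol

Repeatedly combine the two least-probable nodes; the expected code length is the sum of the merged weights.
merge 53/1000 + 9/125 → 1/8
merge 79/1000 + 1/8 → 51/250
merge 151/1000 + 77/500 → 61/200
merge 31/200 + 41/250 → 319/1000
merge 43/250 + 51/250 → 47/125
merge 61/200 + 319/1000 → 78/125
merge 47/125 + 78/125 → 1
L = 1/8 + 51/250 + 61/200 + 319/1000 + 47/125 + 78/125 + 1 = 2953/1000 = 2.953 bits/symbol.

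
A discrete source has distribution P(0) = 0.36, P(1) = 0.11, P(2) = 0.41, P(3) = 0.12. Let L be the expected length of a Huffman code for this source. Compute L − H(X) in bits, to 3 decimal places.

Entropy H = −Σ p log₂ p ≈ 1.7754 bits.
Huffman merges: 11/100+3/25→23/100; 23/100+9/25→59/100; 41/100+59/100→1. L = 91/50 ≈ 1.8200.
L − H = 1.8200 − 1.7754 = 0.045 bits.

0.045 bits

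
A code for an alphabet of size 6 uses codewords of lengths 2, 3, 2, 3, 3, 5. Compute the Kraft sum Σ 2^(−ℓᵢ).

With common denominator 2^5 = 32: Σ 2^(−ℓᵢ) = 8/32 + 4/32 + 8/32 + 4/32 + 4/32 + 1/32 = 29/32 = 0.90625.

0.90625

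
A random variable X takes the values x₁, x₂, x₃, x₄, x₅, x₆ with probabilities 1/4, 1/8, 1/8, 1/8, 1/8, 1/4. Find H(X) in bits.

Each probability is a power of 1/2, so log₂(1/p) is an integer.
H = Σ p·log₂(1/p) = 1/4·2 + 1/8·3 + 1/8·3 + 1/8·3 + 1/8·3 + 1/4·2 = 2.5 bits.

2.5 bits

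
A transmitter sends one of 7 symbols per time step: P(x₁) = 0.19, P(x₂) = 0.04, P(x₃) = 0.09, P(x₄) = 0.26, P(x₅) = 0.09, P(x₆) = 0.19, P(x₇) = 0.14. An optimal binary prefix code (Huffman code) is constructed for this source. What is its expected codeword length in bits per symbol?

2.68 bits/symbol

Repeatedly combine the two least-probable nodes; the expected code length is the sum of the merged weights.
merge 1/25 + 9/100 → 13/100
merge 9/100 + 13/100 → 11/50
merge 7/50 + 19/100 → 33/100
merge 19/100 + 11/50 → 41/100
merge 13/50 + 33/100 → 59/100
merge 41/100 + 59/100 → 1
L = 13/100 + 11/50 + 33/100 + 41/100 + 59/100 + 1 = 67/25 = 2.68 bits/symbol.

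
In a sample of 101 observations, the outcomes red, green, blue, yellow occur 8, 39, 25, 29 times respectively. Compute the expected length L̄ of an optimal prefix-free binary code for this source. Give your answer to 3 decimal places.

1.941 bits/symbol

Probabilities are the counts divided by 101.
Repeatedly combine the two least-probable nodes; the expected code length is the sum of the merged weights.
merge 8/101 + 25/101 → 33/101
merge 29/101 + 33/101 → 62/101
merge 39/101 + 62/101 → 1
L = 33/101 + 62/101 + 1 = 196/101 ≈ 1.941 bits/symbol.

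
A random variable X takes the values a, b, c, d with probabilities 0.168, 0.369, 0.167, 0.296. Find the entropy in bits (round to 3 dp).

1.914 bits

H = −Σ pᵢ log₂ pᵢ.
−0.168·log₂(0.168) = 0.4323
−0.369·log₂(0.369) = 0.5307
−0.167·log₂(0.167) = 0.4312
−0.296·log₂(0.296) = 0.5199
Sum ≈ 1.9142 → 1.914 bits.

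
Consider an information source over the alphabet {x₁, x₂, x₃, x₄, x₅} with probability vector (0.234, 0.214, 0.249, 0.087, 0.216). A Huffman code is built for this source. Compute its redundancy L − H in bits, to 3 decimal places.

Entropy H = −Σ p log₂ p ≈ 2.2498 bits.
Huffman merges: 87/1000+107/500→301/1000; 27/125+117/500→9/20; 249/1000+301/1000→11/20; 9/20+11/20→1. L = 2301/1000 ≈ 2.3010.
L − H = 2.3010 − 2.2498 = 0.051 bits.

0.051 bits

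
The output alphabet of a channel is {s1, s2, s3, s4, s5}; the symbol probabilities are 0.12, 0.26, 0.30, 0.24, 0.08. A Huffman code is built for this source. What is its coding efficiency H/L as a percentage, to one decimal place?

99.0%

Entropy H = −Σ p log₂ p ≈ 2.1791 bits.
Huffman merges: 2/25+3/25→1/5; 1/5+6/25→11/25; 13/50+3/10→14/25; 11/25+14/25→1. L = 11/5 ≈ 2.2000.
Efficiency = H/L = 2.1791/2.2000 = 99.0%.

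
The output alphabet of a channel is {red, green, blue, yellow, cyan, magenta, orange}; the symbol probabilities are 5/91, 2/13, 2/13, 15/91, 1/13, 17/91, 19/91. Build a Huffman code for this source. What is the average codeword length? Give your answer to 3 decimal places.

2.736 bits/symbol

Repeatedly combine the two least-probable nodes; the expected code length is the sum of the merged weights.
merge 5/91 + 1/13 → 12/91
merge 12/91 + 2/13 → 2/7
merge 2/13 + 15/91 → 29/91
merge 17/91 + 19/91 → 36/91
merge 2/7 + 29/91 → 55/91
merge 36/91 + 55/91 → 1
L = 12/91 + 2/7 + 29/91 + 36/91 + 55/91 + 1 = 249/91 ≈ 2.736 bits/symbol.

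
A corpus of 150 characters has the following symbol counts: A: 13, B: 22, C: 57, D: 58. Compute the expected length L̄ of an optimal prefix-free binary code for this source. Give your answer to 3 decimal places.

1.847 bits/symbol

Probabilities are the counts divided by 150.
Repeatedly combine the two least-probable nodes; the expected code length is the sum of the merged weights.
merge 13/150 + 11/75 → 7/30
merge 7/30 + 19/50 → 46/75
merge 29/75 + 46/75 → 1
L = 7/30 + 46/75 + 1 = 277/150 ≈ 1.847 bits/symbol.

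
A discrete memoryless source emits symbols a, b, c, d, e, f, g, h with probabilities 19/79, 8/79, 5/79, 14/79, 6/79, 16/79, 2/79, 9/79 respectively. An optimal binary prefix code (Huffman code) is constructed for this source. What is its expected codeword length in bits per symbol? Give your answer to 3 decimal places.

2.810 bits/symbol

Repeatedly combine the two least-probable nodes; the expected code length is the sum of the merged weights.
merge 2/79 + 5/79 → 7/79
merge 6/79 + 7/79 → 13/79
merge 8/79 + 9/79 → 17/79
merge 13/79 + 14/79 → 27/79
merge 16/79 + 17/79 → 33/79
merge 19/79 + 27/79 → 46/79
merge 33/79 + 46/79 → 1
L = 7/79 + 13/79 + 17/79 + 27/79 + 33/79 + 46/79 + 1 = 222/79 ≈ 2.810 bits/symbol.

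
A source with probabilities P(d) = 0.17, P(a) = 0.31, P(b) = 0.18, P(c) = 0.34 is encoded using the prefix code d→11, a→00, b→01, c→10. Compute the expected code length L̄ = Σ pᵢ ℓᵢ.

2 bits/symbol

L̄ = Σ pᵢ·ℓᵢ = 0.17·2 + 0.31·2 + 0.18·2 + 0.34·2 = 2 bits/symbol.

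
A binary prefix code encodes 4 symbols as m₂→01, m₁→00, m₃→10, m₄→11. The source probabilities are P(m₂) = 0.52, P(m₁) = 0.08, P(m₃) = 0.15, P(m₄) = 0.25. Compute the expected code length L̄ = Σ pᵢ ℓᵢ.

L̄ = Σ pᵢ·ℓᵢ = 0.52·2 + 0.08·2 + 0.15·2 + 0.25·2 = 2 bits/symbol.

2 bits/symbol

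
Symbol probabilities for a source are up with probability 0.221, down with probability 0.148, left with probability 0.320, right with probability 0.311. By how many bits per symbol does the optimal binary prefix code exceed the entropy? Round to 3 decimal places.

Entropy H = −Σ p log₂ p ≈ 1.9393 bits.
Huffman merges: 37/250+221/1000→369/1000; 311/1000+8/25→631/1000; 369/1000+631/1000→1. L = 2 ≈ 2.0000.
L − H = 2.0000 − 1.9393 = 0.061 bits.

0.061 bits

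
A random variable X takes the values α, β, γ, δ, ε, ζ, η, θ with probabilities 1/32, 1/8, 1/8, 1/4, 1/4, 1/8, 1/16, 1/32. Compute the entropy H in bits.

2.6875 bits

Each probability is a power of 1/2, so log₂(1/p) is an integer.
H = Σ p·log₂(1/p) = 1/32·5 + 1/8·3 + 1/8·3 + 1/4·2 + 1/4·2 + 1/8·3 + 1/16·4 + 1/32·5 = 2.6875 bits.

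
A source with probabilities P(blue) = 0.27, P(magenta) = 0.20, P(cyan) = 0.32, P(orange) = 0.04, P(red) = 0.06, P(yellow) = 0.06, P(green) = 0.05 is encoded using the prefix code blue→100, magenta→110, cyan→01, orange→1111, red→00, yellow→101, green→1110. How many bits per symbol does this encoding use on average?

2.71 bits/symbol

L̄ = Σ pᵢ·ℓᵢ = 0.27·3 + 0.20·3 + 0.32·2 + 0.04·4 + 0.06·2 + 0.06·3 + 0.05·4 = 2.71 bits/symbol.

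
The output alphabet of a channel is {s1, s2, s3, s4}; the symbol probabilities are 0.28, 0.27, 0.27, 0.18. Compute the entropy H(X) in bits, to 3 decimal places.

1.980 bits

H = −Σ pᵢ log₂ pᵢ.
−0.28·log₂(0.28) = 0.5142
−0.27·log₂(0.27) = 0.5100
−0.27·log₂(0.27) = 0.5100
−0.18·log₂(0.18) = 0.4453
Sum ≈ 1.9796 → 1.980 bits.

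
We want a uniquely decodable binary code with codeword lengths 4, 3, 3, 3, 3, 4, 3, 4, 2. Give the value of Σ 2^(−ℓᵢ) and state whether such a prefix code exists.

With common denominator 2^4 = 16: Σ 2^(−ℓᵢ) = 1/16 + 2/16 + 2/16 + 2/16 + 2/16 + 1/16 + 2/16 + 1/16 + 4/16 = 17/16 = 1.0625.
Kraft's inequality requires Σ ≤ 1; here Σ = 1.0625 > 1, so no such prefix code exists.

1.0625; no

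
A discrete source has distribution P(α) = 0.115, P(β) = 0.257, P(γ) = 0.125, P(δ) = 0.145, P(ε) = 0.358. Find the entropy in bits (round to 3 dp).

H = −Σ pᵢ log₂ pᵢ.
−0.115·log₂(0.115) = 0.3588
−0.257·log₂(0.257) = 0.5038
−0.125·log₂(0.125) = 0.3750
−0.145·log₂(0.145) = 0.4040
−0.358·log₂(0.358) = 0.5305
Sum ≈ 2.1721 → 2.172 bits.

2.172 bits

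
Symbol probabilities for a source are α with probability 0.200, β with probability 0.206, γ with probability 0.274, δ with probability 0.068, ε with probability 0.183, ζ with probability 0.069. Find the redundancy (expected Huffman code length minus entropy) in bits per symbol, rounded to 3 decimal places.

0.033 bits

Entropy H = −Σ p log₂ p ≈ 2.4239 bits.
Huffman merges: 17/250+69/1000→137/1000; 137/1000+183/1000→8/25; 1/5+103/500→203/500; 137/500+8/25→297/500; 203/500+297/500→1. L = 2457/1000 ≈ 2.4570.
L − H = 2.4570 − 2.4239 = 0.033 bits.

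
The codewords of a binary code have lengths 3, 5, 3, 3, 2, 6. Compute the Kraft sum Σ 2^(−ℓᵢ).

With common denominator 2^6 = 64: Σ 2^(−ℓᵢ) = 8/64 + 2/64 + 8/64 + 8/64 + 16/64 + 1/64 = 43/64 = 0.671875.

0.671875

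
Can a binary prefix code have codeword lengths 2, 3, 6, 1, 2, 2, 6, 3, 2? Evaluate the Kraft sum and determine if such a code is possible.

1.78125; no

With common denominator 2^6 = 64: Σ 2^(−ℓᵢ) = 16/64 + 8/64 + 1/64 + 32/64 + 16/64 + 16/64 + 1/64 + 8/64 + 16/64 = 114/64 = 1.78125.
Kraft's inequality requires Σ ≤ 1; here Σ = 1.78125 > 1, so no such prefix code exists.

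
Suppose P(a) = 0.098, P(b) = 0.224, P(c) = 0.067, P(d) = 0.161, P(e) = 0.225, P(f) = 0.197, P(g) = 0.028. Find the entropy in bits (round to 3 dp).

H = −Σ pᵢ log₂ pᵢ.
−0.098·log₂(0.098) = 0.3284
−0.224·log₂(0.224) = 0.4835
−0.067·log₂(0.067) = 0.2613
−0.161·log₂(0.161) = 0.4242
−0.225·log₂(0.225) = 0.4842
−0.197·log₂(0.197) = 0.4617
−0.028·log₂(0.028) = 0.1444
Sum ≈ 2.5877 → 2.588 bits.

2.588 bits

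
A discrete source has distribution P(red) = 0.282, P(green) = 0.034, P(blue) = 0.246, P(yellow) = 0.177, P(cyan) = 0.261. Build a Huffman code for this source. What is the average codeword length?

Repeatedly combine the two least-probable nodes; the expected code length is the sum of the merged weights.
merge 17/500 + 177/1000 → 211/1000
merge 211/1000 + 123/500 → 457/1000
merge 261/1000 + 141/500 → 543/1000
merge 457/1000 + 543/1000 → 1
L = 211/1000 + 457/1000 + 543/1000 + 1 = 2211/1000 = 2.211 bits/symbol.

2.211 bits/symbol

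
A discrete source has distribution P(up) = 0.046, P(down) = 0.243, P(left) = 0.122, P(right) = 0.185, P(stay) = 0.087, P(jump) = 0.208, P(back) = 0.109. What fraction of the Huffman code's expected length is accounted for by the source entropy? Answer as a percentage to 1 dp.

Entropy H = −Σ p log₂ p ≈ 2.6472 bits.
Huffman merges: 23/500+87/1000→133/1000; 109/1000+61/500→231/1000; 133/1000+37/200→159/500; 26/125+231/1000→439/1000; 243/1000+159/500→561/1000; 439/1000+561/1000→1. L = 1341/500 ≈ 2.6820.
Efficiency = H/L = 2.6472/2.6820 = 98.7%.

98.7%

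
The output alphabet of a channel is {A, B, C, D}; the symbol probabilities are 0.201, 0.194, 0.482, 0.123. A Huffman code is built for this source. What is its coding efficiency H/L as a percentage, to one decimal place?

98.3%

Entropy H = −Σ p log₂ p ≈ 1.8036 bits.
Huffman merges: 123/1000+97/500→317/1000; 201/1000+317/1000→259/500; 241/500+259/500→1. L = 367/200 ≈ 1.8350.
Efficiency = H/L = 1.8036/1.8350 = 98.3%.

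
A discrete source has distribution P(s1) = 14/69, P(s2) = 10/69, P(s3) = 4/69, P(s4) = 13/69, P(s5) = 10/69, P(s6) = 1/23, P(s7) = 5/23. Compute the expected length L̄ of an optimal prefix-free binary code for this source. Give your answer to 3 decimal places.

Repeatedly combine the two least-probable nodes; the expected code length is the sum of the merged weights.
merge 1/23 + 4/69 → 7/69
merge 7/69 + 10/69 → 17/69
merge 10/69 + 13/69 → 1/3
merge 14/69 + 5/23 → 29/69
merge 17/69 + 1/3 → 40/69
merge 29/69 + 40/69 → 1
L = 7/69 + 17/69 + 1/3 + 29/69 + 40/69 + 1 = 185/69 ≈ 2.681 bits/symbol.

2.681 bits/symbol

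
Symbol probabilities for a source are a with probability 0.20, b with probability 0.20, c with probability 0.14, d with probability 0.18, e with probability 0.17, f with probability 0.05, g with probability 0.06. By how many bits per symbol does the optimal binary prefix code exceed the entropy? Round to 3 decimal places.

0.045 bits

Entropy H = −Σ p log₂ p ≈ 2.6654 bits.
Huffman merges: 1/20+3/50→11/100; 11/100+7/50→1/4; 17/100+9/50→7/20; 1/5+1/5→2/5; 1/4+7/20→3/5; 2/5+3/5→1. L = 271/100 ≈ 2.7100.
L − H = 2.7100 − 2.6654 = 0.045 bits.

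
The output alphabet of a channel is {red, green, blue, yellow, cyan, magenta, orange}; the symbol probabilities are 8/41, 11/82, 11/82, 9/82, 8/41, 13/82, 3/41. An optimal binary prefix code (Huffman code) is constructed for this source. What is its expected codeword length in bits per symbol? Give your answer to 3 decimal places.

2.793 bits/symbol

Repeatedly combine the two least-probable nodes; the expected code length is the sum of the merged weights.
merge 3/41 + 9/82 → 15/82
merge 11/82 + 11/82 → 11/41
merge 13/82 + 15/82 → 14/41
merge 8/41 + 8/41 → 16/41
merge 11/41 + 14/41 → 25/41
merge 16/41 + 25/41 → 1
L = 15/82 + 11/41 + 14/41 + 16/41 + 25/41 + 1 = 229/82 ≈ 2.793 bits/symbol.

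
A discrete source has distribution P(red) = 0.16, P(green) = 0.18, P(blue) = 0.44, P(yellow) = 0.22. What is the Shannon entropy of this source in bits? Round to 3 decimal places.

H = −Σ pᵢ log₂ pᵢ.
−0.16·log₂(0.16) = 0.4230
−0.18·log₂(0.18) = 0.4453
−0.44·log₂(0.44) = 0.5211
−0.22·log₂(0.22) = 0.4806
Sum ≈ 1.8700 → 1.870 bits.

1.870 bits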